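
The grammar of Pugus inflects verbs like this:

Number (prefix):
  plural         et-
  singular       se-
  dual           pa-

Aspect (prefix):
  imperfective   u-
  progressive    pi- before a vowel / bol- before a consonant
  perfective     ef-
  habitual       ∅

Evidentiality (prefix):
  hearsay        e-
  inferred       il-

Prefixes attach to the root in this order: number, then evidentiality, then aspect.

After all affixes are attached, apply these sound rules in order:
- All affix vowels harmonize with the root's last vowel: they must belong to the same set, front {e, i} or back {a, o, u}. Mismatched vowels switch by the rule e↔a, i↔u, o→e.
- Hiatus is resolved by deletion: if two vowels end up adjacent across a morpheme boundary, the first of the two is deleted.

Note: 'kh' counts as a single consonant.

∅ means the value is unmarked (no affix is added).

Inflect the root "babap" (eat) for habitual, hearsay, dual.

apababap

Attach number dual pa- → pababap.
Attach evidentiality hearsay e- → epababap.
aspect = habitual: zero marking, form stays epababap.
Apply vowel harmony: epababap → apababap.
Vowel deletion: no change.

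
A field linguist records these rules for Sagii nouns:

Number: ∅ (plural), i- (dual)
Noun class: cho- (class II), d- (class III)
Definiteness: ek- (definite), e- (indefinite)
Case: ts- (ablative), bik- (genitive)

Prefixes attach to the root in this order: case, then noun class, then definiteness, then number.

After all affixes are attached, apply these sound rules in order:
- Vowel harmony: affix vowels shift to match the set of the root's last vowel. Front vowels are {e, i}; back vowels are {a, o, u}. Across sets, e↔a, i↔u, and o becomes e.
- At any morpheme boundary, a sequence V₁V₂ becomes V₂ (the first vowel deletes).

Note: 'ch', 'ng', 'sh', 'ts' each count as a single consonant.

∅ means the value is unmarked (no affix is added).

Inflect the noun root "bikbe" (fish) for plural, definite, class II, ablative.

Attach case ablative ts- → tsbikbe.
Attach noun class class II cho- → chotsbikbe.
Attach definiteness definite ek- → ekchotsbikbe.
number = plural: zero marking, form stays ekchotsbikbe.
Apply vowel harmony: ekchotsbikbe → ekchetsbikbe.
Vowel deletion: no change.

ekchetsbikbe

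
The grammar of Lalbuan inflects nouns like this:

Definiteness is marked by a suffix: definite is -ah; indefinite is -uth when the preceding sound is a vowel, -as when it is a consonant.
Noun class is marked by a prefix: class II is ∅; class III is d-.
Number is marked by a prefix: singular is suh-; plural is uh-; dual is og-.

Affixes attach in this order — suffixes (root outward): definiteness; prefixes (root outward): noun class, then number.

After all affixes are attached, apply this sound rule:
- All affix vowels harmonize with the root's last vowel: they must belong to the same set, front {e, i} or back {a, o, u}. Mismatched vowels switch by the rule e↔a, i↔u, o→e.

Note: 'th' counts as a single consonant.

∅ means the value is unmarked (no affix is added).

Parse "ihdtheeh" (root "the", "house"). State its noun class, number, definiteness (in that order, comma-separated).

class III, plural, definite

Segment: uh-d-the-ah.
noun class: d- → class III.
number: uh- → plural.
definiteness: -ah → definite.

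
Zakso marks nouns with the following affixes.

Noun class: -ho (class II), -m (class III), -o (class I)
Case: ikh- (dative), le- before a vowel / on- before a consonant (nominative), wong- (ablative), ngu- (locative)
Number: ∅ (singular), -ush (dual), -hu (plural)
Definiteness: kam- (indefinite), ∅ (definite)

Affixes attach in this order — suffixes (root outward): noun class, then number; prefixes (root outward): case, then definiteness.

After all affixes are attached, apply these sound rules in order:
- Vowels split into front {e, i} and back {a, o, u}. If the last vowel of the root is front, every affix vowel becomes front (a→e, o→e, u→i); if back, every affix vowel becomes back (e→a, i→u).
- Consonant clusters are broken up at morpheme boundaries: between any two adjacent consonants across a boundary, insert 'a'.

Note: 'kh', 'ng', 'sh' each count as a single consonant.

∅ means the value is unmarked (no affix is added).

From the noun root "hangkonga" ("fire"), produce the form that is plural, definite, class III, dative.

ukhahangkongamahu

Attach noun class class III -m → hangkongam.
Attach number plural -hu → hangkongamhu.
Attach case dative ikh- → ikhhangkongamhu.
definiteness = definite: zero marking, form stays ikhhangkongamhu.
Apply vowel harmony: ikhhangkongamhu → ukhhangkongamhu.
Apply epenthesis: ukhhangkongamhu → ukhahangkongamahu.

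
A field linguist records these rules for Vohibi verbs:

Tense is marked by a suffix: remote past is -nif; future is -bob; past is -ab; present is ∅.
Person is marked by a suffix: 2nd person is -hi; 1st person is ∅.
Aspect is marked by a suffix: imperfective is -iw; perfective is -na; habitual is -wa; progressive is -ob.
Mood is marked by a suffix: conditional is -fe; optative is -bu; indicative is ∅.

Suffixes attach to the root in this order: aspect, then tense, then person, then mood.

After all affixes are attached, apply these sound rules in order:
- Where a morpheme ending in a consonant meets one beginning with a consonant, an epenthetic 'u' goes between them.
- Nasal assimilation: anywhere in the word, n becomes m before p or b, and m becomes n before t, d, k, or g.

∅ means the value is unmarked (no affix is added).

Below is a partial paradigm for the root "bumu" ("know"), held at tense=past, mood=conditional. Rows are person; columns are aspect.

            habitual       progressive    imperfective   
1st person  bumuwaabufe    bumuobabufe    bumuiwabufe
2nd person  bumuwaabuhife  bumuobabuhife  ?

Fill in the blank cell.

Attach aspect imperfective -iw → bumuiw.
Attach tense past -ab → bumuiwab.
Attach person 2nd person -hi → bumuiwabhi.
Attach mood conditional -fe → bumuiwabhife.
Apply epenthesis: bumuiwabhife → bumuiwabuhife.
Nasal assimilation: no change.

bumuiwabuhife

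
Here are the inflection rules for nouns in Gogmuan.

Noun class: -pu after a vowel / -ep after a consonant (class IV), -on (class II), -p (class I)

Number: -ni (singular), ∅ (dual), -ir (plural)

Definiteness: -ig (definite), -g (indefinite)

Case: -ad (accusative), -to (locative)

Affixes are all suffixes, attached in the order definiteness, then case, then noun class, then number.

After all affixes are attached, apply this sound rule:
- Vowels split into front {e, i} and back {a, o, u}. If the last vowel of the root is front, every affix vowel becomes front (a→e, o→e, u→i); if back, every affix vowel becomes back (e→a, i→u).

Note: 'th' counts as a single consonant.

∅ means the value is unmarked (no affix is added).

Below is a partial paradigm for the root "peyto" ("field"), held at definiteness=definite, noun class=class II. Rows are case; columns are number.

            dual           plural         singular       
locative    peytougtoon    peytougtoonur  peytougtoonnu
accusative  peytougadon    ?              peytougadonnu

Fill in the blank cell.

Attach definiteness definite -ig → peytoig.
Attach case accusative -ad → peytoigad.
Attach noun class class II -on → peytoigadon.
Attach number plural -ir → peytoigadonir.
Apply vowel harmony: peytoigadonir → peytougadonur.

peytougadonur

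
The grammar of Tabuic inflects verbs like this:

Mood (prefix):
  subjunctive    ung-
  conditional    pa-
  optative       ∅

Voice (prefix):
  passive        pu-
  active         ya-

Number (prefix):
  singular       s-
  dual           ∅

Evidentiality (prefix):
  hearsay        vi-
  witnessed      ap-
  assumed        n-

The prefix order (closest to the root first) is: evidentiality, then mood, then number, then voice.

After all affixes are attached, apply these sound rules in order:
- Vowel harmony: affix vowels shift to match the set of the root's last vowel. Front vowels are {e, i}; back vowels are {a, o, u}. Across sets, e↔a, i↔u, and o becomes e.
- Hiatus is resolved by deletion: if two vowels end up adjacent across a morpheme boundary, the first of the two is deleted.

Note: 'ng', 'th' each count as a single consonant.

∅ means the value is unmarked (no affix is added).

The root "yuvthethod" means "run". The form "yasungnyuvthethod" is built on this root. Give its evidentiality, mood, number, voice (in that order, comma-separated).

Segment: ya-s-ung-n-yuvthethod.
evidentiality: n- → assumed.
mood: ung- → subjunctive.
number: s- → singular.
voice: ya- → active.

assumed, subjunctive, singular, active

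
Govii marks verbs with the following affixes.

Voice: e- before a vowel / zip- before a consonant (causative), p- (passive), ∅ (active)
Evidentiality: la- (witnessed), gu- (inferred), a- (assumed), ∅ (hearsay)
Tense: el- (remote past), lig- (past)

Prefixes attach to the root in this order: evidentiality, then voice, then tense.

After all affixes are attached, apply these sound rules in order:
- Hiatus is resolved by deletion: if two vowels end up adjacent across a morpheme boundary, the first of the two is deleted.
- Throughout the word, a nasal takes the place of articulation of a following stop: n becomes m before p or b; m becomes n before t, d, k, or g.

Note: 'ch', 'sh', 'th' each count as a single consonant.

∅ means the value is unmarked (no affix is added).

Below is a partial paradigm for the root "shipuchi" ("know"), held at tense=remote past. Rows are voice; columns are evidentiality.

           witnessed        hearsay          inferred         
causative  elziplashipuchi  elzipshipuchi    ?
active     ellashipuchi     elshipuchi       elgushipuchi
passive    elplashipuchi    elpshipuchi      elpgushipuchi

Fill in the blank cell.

elzipgushipuchi

Attach evidentiality inferred gu- → gushipuchi.
Attach voice causative zip- (before consonant 'g') → zipgushipuchi.
Attach tense remote past el- → elzipgushipuchi.
Vowel deletion: no change.
Nasal assimilation: no change.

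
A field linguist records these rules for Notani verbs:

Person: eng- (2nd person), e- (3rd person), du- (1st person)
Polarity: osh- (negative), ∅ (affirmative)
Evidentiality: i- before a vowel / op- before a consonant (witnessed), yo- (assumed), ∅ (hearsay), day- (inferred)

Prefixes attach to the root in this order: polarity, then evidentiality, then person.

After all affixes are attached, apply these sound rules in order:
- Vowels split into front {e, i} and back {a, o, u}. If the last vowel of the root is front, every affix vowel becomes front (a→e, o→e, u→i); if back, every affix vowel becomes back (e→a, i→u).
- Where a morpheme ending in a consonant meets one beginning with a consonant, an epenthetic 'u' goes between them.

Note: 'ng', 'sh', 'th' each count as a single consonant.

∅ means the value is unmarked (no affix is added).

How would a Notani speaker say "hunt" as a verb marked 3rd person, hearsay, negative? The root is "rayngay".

aoshurayngay

Attach polarity negative osh- → oshrayngay.
evidentiality = hearsay: zero marking, form stays oshrayngay.
Attach person 3rd person e- → eoshrayngay.
Apply vowel harmony: eoshrayngay → aoshrayngay.
Apply epenthesis: aoshrayngay → aoshurayngay.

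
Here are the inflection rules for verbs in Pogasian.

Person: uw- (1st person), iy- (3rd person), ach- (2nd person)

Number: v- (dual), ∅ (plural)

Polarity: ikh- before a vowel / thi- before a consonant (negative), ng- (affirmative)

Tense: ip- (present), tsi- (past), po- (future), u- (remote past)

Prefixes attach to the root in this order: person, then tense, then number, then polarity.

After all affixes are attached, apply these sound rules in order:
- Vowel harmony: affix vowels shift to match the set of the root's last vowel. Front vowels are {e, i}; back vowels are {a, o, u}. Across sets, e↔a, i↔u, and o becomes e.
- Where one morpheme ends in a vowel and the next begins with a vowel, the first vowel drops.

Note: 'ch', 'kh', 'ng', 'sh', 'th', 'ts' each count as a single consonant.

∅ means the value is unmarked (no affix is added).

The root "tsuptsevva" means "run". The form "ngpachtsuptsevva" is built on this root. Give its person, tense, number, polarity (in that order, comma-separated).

Segment: ng-po-ach-tsuptsevva.
person: ach- → 2nd person.
tense: po- → future.
number: ∅ → plural.
polarity: ng- → affirmative.

2nd person, future, plural, affirmative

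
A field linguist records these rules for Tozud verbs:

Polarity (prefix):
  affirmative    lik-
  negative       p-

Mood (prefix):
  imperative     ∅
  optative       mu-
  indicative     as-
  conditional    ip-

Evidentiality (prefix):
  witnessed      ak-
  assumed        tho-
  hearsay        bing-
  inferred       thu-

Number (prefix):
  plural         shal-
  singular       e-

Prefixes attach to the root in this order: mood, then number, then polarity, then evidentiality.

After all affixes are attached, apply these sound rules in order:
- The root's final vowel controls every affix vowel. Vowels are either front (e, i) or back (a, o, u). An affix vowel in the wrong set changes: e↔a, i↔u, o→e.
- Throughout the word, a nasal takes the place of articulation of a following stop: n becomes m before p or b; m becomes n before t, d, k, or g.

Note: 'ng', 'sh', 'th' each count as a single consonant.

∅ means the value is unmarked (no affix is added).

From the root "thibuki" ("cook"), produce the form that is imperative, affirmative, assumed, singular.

mood = imperative: zero marking, form stays thibuki.
Attach number singular e- → ethibuki.
Attach polarity affirmative lik- → likethibuki.
Attach evidentiality assumed tho- → tholikethibuki.
Apply vowel harmony: tholikethibuki → thelikethibuki.
Nasal assimilation: no change.

thelikethibuki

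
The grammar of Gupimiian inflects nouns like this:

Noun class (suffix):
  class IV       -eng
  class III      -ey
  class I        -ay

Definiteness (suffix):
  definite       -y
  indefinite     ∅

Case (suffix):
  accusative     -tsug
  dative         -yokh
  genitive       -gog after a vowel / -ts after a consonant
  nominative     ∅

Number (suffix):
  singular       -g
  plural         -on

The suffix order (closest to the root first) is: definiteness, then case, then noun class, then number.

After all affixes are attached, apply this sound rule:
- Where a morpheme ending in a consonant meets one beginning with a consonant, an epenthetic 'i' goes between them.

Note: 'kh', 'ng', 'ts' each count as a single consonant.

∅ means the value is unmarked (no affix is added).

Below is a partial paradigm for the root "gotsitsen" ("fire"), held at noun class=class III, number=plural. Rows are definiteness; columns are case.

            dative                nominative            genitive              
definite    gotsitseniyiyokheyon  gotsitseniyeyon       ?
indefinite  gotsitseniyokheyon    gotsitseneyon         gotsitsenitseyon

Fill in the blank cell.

gotsitseniyitseyon

Attach definiteness definite -y → gotsitseny.
Attach case genitive -ts (after consonant 'y') → gotsitsenyts.
Attach noun class class III -ey → gotsitsenytsey.
Attach number plural -on → gotsitsenytseyon.
Apply epenthesis: gotsitsenytseyon → gotsitseniyitseyon.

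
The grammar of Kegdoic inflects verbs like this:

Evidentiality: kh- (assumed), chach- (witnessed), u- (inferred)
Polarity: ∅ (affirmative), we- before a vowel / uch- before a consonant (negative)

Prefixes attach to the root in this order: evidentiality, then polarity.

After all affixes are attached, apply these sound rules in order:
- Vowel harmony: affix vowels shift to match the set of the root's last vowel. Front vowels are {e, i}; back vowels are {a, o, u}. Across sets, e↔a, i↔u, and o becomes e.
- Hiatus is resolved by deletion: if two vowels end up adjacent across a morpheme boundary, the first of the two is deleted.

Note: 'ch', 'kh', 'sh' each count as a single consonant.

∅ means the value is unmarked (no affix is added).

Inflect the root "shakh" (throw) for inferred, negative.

wushakh

Attach evidentiality inferred u- → ushakh.
Attach polarity negative we- (before vowel 'u') → weushakh.
Apply vowel harmony: weushakh → waushakh.
Apply vowel deletion: waushakh → wushakh.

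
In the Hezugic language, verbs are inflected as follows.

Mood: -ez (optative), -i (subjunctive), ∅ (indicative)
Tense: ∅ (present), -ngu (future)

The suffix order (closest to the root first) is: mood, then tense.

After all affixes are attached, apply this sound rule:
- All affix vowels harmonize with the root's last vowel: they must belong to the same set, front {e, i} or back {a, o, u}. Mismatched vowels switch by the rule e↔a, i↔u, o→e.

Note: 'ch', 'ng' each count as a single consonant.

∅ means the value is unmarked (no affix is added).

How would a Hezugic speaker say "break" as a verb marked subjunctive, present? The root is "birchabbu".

birchabbuu

Attach mood subjunctive -i → birchabbui.
tense = present: zero marking, form stays birchabbui.
Apply vowel harmony: birchabbui → birchabbuu.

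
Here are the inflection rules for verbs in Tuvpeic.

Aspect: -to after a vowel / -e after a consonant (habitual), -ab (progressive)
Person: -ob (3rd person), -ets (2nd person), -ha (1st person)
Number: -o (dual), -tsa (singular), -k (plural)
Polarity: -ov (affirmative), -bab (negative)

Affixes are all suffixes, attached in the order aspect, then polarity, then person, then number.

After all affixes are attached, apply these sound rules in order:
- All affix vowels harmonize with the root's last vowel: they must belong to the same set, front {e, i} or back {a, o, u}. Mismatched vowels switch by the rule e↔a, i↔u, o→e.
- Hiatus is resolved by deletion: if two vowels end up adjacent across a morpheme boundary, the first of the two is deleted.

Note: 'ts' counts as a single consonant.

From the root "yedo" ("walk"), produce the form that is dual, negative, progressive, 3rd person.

yedabbabobo

Attach aspect progressive -ab → yedoab.
Attach polarity negative -bab → yedoabbab.
Attach person 3rd person -ob → yedoabbabob.
Attach number dual -o → yedoabbabobo.
Vowel harmony: no change.
Apply vowel deletion: yedoabbabobo → yedabbabobo.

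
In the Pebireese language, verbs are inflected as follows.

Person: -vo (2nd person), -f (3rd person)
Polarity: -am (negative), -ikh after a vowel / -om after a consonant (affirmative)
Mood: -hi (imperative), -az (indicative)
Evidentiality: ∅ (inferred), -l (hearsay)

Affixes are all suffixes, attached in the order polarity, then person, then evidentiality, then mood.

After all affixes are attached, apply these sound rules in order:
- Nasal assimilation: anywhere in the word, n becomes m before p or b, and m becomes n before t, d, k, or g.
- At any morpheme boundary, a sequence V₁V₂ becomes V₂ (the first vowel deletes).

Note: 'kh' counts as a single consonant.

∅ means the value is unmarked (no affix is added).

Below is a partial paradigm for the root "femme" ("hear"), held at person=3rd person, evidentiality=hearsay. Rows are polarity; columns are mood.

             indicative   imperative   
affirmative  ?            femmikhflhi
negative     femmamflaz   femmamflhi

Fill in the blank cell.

Attach polarity affirmative -ikh (after vowel 'e') → femmeikh.
Attach person 3rd person -f → femmeikhf.
Attach evidentiality hearsay -l → femmeikhfl.
Attach mood indicative -az → femmeikhflaz.
Nasal assimilation: no change.
Apply vowel deletion: femmeikhflaz → femmikhflaz.

femmikhflaz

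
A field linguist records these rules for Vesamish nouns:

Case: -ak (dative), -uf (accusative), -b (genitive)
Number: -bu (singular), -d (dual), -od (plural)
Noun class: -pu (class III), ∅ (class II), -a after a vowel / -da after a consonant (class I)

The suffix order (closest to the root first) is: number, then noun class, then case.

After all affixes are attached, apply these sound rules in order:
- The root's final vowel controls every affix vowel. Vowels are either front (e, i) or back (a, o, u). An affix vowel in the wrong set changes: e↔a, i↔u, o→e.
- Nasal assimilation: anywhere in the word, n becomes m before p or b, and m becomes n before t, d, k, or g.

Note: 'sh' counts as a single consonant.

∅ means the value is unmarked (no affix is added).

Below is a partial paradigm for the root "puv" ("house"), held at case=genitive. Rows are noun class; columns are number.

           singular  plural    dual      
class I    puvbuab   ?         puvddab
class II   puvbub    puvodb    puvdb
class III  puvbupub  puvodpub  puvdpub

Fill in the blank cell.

Attach number plural -od → puvod.
Attach noun class class I -da (after consonant 'd') → puvodda.
Attach case genitive -b → puvoddab.
Vowel harmony: no change.
Nasal assimilation: no change.

puvoddab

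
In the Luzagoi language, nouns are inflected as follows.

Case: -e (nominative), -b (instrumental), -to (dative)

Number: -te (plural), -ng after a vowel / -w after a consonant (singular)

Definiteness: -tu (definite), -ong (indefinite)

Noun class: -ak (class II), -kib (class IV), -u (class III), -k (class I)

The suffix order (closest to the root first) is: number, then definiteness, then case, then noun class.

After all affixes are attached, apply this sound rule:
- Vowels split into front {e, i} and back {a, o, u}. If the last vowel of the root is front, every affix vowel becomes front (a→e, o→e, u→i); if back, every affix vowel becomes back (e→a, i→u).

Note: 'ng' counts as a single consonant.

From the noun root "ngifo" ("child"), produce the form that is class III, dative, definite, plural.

ngifotatutou

Attach number plural -te → ngifote.
Attach definiteness definite -tu → ngifotetu.
Attach case dative -to → ngifotetuto.
Attach noun class class III -u → ngifotetutou.
Apply vowel harmony: ngifotetutou → ngifotatutou.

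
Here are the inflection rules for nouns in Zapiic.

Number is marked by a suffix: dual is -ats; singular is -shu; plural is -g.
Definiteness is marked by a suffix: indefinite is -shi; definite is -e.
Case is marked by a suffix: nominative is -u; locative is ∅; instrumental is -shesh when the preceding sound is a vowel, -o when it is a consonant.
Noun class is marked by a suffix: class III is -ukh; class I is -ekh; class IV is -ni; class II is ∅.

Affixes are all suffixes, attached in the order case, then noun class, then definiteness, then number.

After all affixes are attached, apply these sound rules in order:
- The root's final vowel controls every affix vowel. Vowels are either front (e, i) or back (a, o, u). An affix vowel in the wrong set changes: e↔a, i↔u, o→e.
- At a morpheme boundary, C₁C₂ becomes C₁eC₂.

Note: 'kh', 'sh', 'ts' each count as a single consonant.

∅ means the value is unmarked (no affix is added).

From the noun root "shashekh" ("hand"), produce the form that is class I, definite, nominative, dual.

shashekhiekheets

Attach case nominative -u → shashekhu.
Attach noun class class I -ekh → shashekhuekh.
Attach definiteness definite -e → shashekhuekhe.
Attach number dual -ats → shashekhuekheats.
Apply vowel harmony: shashekhuekheats → shashekhiekheets.
Epenthesis: no change.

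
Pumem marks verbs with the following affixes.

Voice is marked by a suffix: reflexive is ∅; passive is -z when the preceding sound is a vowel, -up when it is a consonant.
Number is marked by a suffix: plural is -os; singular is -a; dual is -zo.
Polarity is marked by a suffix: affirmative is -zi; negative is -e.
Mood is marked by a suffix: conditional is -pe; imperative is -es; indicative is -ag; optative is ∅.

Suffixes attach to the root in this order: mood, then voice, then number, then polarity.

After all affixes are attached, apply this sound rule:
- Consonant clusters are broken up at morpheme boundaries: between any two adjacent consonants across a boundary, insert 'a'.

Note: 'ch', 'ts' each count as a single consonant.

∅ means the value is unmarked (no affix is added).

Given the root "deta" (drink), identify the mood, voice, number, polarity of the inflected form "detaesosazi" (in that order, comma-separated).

imperative, reflexive, plural, affirmative

Segment: deta-es-os-zi.
mood: -es → imperative.
voice: ∅ → reflexive.
number: -os → plural.
polarity: -zi → affirmative.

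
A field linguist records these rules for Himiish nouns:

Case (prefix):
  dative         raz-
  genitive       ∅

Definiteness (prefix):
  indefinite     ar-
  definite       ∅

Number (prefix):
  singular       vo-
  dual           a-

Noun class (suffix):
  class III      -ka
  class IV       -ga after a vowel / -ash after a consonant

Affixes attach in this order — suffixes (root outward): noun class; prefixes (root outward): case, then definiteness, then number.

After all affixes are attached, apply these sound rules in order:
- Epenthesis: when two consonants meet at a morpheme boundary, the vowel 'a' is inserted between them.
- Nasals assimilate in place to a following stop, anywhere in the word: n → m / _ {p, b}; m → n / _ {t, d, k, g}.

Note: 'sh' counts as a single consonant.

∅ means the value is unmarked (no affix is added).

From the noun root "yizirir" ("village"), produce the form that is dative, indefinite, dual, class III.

Attach case dative raz- → razyizirir.
Attach noun class class III -ka → razyizirirka.
Attach definiteness indefinite ar- → arrazyizirirka.
Attach number dual a- → aarrazyizirirka.
Apply epenthesis: aarrazyizirirka → aararazayiziriraka.
Nasal assimilation: no change.

aararazayiziriraka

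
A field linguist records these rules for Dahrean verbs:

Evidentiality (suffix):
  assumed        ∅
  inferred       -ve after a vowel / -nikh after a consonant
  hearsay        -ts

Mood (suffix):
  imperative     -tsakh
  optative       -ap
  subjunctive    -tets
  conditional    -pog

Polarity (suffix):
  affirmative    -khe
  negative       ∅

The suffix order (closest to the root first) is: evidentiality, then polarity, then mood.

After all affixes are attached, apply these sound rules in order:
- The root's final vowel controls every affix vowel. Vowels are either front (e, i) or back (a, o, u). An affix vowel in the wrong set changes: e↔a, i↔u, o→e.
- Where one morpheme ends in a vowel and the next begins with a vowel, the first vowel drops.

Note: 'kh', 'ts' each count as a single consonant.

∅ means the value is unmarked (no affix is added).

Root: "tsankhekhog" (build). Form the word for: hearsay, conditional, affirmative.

Attach evidentiality hearsay -ts → tsankhekhogts.
Attach polarity affirmative -khe → tsankhekhogtskhe.
Attach mood conditional -pog → tsankhekhogtskhepog.
Apply vowel harmony: tsankhekhogtskhepog → tsankhekhogtskhapog.
Vowel deletion: no change.

tsankhekhogtskhapog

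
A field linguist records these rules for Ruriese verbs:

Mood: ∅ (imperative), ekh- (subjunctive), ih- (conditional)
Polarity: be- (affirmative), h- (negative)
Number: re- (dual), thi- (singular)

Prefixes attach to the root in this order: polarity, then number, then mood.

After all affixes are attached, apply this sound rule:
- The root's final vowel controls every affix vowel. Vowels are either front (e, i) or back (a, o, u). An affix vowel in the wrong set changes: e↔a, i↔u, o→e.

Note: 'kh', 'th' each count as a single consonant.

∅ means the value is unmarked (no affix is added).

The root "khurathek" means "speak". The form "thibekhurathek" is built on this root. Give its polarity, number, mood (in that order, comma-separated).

affirmative, singular, imperative

Segment: thi-be-khurathek.
polarity: be- → affirmative.
number: thi- → singular.
mood: ∅ → imperative.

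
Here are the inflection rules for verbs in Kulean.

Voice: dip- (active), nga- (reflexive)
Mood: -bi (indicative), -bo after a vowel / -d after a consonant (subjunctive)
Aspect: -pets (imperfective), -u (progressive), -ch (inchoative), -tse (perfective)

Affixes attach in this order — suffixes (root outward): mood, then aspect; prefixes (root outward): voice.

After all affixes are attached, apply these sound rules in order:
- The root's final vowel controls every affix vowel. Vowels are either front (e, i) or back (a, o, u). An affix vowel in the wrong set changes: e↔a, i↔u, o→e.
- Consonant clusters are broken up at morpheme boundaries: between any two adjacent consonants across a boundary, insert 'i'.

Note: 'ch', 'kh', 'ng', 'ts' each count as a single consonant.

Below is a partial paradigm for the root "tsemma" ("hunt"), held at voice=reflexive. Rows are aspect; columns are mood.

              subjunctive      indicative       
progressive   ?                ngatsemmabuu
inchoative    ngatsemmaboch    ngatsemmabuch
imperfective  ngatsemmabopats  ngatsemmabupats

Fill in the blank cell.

ngatsemmabou

Attach mood subjunctive -bo (after vowel 'a') → tsemmabo.
Attach voice reflexive nga- → ngatsemmabo.
Attach aspect progressive -u → ngatsemmabou.
Vowel harmony: no change.
Epenthesis: no change.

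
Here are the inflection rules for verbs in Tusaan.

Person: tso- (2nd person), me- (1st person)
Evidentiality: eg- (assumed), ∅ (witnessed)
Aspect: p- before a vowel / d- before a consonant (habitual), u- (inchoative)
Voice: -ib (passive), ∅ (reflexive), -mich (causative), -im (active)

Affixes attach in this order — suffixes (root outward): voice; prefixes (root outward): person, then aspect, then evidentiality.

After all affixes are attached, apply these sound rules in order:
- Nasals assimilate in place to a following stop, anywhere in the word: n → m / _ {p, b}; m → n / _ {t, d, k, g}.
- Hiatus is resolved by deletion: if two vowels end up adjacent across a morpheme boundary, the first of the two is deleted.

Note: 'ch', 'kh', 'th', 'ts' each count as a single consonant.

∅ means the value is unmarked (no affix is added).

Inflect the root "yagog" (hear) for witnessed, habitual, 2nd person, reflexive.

dtsoyagog

Attach person 2nd person tso- → tsoyagog.
voice = reflexive: zero marking, form stays tsoyagog.
Attach aspect habitual d- (before consonant 'ts') → dtsoyagog.
evidentiality = witnessed: zero marking, form stays dtsoyagog.
Nasal assimilation: no change.
Vowel deletion: no change.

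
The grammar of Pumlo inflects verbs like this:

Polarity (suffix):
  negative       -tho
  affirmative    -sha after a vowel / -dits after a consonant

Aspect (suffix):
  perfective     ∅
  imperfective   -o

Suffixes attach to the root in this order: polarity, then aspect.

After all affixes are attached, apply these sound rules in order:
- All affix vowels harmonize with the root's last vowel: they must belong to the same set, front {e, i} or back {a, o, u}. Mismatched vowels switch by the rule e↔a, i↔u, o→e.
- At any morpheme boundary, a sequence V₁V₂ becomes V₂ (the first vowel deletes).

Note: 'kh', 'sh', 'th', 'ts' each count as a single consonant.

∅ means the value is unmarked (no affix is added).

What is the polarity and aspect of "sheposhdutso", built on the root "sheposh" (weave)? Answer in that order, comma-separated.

affirmative, imperfective

Segment: sheposh-dits-o.
polarity: -sha/dits → affirmative.
aspect: -o → imperfective.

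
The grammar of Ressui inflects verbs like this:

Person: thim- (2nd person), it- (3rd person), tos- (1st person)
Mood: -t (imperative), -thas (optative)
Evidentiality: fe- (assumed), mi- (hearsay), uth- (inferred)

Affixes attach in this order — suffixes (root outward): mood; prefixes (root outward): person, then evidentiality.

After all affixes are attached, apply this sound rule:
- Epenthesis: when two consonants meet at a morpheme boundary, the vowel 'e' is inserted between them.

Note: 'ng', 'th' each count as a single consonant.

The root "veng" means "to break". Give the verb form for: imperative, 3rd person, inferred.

Attach mood imperative -t → vengt.
Attach person 3rd person it- → itvengt.
Attach evidentiality inferred uth- → uthitvengt.
Apply epenthesis: uthitvengt → uthitevenget.

uthitevenget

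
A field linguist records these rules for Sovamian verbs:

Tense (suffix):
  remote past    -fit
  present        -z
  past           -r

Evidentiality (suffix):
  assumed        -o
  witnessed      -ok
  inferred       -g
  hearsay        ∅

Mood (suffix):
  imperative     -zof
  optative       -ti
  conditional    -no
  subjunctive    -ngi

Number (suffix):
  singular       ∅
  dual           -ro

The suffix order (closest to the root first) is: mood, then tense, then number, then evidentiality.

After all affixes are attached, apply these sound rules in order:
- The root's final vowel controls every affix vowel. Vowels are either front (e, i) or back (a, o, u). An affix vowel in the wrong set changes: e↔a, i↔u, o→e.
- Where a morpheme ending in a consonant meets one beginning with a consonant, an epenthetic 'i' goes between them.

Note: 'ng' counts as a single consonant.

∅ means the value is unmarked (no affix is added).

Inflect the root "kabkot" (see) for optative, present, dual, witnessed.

Attach mood optative -ti → kabkotti.
Attach tense present -z → kabkottiz.
Attach number dual -ro → kabkottizro.
Attach evidentiality witnessed -ok → kabkottizrook.
Apply vowel harmony: kabkottizrook → kabkottuzrook.
Apply epenthesis: kabkottuzrook → kabkotituzirook.

kabkotituzirook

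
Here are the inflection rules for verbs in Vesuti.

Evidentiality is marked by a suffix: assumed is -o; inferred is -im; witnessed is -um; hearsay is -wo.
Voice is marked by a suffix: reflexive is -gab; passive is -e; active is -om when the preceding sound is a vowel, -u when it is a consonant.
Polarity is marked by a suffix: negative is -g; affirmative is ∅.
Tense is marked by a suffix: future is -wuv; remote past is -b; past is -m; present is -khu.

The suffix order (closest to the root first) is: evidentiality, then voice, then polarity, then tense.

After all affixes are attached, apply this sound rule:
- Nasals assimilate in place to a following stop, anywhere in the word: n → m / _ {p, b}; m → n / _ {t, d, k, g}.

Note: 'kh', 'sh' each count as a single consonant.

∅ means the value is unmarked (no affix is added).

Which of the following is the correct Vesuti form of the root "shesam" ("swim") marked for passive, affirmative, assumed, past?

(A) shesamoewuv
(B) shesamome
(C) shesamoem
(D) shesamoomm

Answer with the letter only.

C

Attach evidentiality assumed -o → shesamo.
Attach voice passive -e → shesamoe.
polarity = affirmative: zero marking, form stays shesamoe.
Attach tense past -m → shesamoem.
Nasal assimilation: no change.
So the correct form is shesamoem, option (C).
(A) shesamoewuv is wrong: it uses future instead of past for tense.
(D) shesamoomm is wrong: it uses active instead of passive for voice.
(B) shesamome is wrong: it has the affixes in the wrong order.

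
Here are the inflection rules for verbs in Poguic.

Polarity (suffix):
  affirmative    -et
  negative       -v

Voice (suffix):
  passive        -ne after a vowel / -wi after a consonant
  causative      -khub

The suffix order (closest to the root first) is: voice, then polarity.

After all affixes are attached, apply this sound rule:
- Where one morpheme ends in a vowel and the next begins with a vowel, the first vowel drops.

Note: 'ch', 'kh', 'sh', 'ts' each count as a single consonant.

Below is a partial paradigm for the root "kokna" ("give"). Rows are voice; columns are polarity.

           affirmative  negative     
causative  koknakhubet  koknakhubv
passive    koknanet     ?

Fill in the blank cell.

koknanev

Attach voice passive -ne (after vowel 'a') → koknane.
Attach polarity negative -v → koknanev.
Vowel deletion: no change.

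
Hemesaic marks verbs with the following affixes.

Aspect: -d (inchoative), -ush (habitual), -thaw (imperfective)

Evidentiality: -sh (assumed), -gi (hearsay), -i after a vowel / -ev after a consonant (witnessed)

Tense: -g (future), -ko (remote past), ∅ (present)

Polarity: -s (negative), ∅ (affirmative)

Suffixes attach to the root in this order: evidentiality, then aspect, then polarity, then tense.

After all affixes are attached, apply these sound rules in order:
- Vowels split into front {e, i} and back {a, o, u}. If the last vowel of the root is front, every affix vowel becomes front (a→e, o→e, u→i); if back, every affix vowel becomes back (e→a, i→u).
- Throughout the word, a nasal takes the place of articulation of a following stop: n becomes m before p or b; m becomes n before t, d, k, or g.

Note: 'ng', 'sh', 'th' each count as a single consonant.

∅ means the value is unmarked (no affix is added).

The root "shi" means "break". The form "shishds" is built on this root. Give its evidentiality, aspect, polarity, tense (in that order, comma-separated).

assumed, inchoative, negative, present

Segment: shi-sh-d-s.
evidentiality: -sh → assumed.
aspect: -d → inchoative.
polarity: -s → negative.
tense: ∅ → present.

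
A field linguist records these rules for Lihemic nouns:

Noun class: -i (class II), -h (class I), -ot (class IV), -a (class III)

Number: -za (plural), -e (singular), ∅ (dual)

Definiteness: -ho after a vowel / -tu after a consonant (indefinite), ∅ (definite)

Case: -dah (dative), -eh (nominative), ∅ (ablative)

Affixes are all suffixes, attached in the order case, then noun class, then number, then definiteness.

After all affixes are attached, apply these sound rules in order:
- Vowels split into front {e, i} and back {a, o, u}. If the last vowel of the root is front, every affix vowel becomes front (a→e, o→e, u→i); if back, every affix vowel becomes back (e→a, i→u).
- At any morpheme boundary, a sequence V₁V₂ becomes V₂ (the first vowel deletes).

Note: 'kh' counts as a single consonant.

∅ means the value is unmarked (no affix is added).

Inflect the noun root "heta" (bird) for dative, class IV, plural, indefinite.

hetadahotzaho

Attach case dative -dah → hetadah.
Attach noun class class IV -ot → hetadahot.
Attach number plural -za → hetadahotza.
Attach definiteness indefinite -ho (after vowel 'a') → hetadahotzaho.
Vowel harmony: no change.
Vowel deletion: no change.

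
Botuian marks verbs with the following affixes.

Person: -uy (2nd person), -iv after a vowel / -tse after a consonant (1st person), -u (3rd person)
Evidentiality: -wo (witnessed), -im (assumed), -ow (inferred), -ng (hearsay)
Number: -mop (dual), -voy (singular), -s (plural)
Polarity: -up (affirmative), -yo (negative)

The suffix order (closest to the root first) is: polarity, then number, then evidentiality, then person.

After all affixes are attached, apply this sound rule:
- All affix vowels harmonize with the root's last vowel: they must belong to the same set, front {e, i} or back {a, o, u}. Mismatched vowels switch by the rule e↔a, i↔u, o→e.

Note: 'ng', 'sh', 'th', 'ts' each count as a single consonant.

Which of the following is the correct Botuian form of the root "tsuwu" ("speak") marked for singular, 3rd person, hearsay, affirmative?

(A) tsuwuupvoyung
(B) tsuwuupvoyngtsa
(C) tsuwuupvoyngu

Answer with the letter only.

Attach polarity affirmative -up → tsuwuup.
Attach number singular -voy → tsuwuupvoy.
Attach evidentiality hearsay -ng → tsuwuupvoyng.
Attach person 3rd person -u → tsuwuupvoyngu.
Vowel harmony: no change.
So the correct form is tsuwuupvoyngu, option (C).
(A) tsuwuupvoyung is wrong: it has the affixes in the wrong order.
(B) tsuwuupvoyngtsa is wrong: it uses 1st person instead of 3rd person for person.

C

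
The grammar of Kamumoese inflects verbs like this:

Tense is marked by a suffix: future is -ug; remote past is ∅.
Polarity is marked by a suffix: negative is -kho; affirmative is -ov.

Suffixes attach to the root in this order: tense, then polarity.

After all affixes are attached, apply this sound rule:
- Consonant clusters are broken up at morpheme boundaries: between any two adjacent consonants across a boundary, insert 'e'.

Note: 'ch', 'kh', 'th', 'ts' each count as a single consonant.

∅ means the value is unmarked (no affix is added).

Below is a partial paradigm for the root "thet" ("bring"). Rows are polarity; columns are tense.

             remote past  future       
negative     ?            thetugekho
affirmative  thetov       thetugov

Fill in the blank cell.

thetekho

tense = remote past: zero marking, form stays thet.
Attach polarity negative -kho → thetkho.
Apply epenthesis: thetkho → thetekho.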